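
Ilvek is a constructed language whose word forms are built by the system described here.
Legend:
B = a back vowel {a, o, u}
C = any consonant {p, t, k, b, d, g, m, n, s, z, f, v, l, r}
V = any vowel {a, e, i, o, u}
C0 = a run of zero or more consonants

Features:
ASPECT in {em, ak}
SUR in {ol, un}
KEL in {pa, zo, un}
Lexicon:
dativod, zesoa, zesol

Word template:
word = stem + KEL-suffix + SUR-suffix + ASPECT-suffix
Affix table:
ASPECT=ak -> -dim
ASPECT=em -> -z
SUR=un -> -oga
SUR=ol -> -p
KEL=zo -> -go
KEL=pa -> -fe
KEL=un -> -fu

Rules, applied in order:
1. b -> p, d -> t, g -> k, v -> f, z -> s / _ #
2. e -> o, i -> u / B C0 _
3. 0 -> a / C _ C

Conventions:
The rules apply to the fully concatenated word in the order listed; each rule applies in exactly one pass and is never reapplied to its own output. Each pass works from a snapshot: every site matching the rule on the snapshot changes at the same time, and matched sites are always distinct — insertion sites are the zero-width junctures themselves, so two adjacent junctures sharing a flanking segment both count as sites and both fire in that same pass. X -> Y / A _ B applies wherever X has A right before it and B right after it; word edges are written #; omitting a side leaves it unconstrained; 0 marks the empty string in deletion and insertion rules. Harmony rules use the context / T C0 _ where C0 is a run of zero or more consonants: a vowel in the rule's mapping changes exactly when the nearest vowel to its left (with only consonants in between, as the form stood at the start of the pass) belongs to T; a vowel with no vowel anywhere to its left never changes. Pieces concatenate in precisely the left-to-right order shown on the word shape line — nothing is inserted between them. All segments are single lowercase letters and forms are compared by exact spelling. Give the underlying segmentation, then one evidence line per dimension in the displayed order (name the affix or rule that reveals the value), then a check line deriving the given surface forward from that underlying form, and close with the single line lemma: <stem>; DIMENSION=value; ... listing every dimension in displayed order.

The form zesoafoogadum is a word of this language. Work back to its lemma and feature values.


underlying: zesoa-fe-oga-dim
ASPECT=ak - signalled by the affix -dim
SUR=un - signalled by the affix -oga
KEL=pa - signalled by the affix -fe
check: zesoafeogadim -> zesoafeogadim -> zesoafoogadum -> zesoafoogadum
lemma: zesoa; ASPECT=ak; SUR=un; KEL=pa


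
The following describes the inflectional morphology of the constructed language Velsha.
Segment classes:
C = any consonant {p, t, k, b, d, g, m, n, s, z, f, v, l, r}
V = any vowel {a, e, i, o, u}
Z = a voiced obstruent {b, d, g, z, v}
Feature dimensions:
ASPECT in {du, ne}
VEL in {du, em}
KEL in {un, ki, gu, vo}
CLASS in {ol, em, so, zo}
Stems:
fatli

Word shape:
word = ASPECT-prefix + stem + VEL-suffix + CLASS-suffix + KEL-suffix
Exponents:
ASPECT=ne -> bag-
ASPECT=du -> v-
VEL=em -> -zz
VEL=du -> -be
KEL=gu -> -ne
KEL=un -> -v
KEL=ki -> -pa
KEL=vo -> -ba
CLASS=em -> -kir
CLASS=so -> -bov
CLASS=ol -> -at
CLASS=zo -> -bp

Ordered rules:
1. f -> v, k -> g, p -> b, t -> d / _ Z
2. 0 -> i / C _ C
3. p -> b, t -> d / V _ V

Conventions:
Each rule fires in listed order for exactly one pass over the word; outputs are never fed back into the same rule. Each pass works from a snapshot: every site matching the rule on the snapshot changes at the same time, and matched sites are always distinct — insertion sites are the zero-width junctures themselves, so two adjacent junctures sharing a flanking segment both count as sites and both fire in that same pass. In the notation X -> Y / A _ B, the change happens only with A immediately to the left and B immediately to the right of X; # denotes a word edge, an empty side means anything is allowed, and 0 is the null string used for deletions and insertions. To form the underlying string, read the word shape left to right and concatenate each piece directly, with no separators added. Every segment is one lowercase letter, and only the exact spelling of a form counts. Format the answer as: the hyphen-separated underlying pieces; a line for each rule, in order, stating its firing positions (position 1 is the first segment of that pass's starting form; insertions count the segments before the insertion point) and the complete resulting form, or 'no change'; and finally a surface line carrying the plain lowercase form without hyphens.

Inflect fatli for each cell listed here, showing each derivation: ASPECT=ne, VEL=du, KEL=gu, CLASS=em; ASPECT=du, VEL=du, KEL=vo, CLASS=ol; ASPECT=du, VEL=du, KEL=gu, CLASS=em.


cell ASPECT=ne, VEL=du, KEL=gu, CLASS=em:
underlying: bag-fatli-be-kir-ne
1. f -> v, k -> g, p -> b, t -> d / _ Z: no change
2. 0 -> i / C _ C: inserts after position(s) 3, 6, 13: bagifatilibekirine
3. p -> b, t -> d / V _ V: fires at position(s) 7: bagifadilibekirine
surface: bagifadilibekirine

cell ASPECT=du, VEL=du, KEL=vo, CLASS=ol:
underlying: v-fatli-be-at-ba
1. f -> v, k -> g, p -> b, t -> d / _ Z: fires at position(s) 10: vfatlibeadba
2. 0 -> i / C _ C: inserts after position(s) 1, 4, 10: vifatilibeadiba
3. p -> b, t -> d / V _ V: fires at position(s) 5: vifadilibeadiba
surface: vifadilibeadiba

cell ASPECT=du, VEL=du, KEL=gu, CLASS=em:
underlying: v-fatli-be-kir-ne
1. f -> v, k -> g, p -> b, t -> d / _ Z: no change
2. 0 -> i / C _ C: inserts after position(s) 1, 4, 11: vifatilibekirine
3. p -> b, t -> d / V _ V: fires at position(s) 5: vifadilibekirine
surface: vifadilibekirine


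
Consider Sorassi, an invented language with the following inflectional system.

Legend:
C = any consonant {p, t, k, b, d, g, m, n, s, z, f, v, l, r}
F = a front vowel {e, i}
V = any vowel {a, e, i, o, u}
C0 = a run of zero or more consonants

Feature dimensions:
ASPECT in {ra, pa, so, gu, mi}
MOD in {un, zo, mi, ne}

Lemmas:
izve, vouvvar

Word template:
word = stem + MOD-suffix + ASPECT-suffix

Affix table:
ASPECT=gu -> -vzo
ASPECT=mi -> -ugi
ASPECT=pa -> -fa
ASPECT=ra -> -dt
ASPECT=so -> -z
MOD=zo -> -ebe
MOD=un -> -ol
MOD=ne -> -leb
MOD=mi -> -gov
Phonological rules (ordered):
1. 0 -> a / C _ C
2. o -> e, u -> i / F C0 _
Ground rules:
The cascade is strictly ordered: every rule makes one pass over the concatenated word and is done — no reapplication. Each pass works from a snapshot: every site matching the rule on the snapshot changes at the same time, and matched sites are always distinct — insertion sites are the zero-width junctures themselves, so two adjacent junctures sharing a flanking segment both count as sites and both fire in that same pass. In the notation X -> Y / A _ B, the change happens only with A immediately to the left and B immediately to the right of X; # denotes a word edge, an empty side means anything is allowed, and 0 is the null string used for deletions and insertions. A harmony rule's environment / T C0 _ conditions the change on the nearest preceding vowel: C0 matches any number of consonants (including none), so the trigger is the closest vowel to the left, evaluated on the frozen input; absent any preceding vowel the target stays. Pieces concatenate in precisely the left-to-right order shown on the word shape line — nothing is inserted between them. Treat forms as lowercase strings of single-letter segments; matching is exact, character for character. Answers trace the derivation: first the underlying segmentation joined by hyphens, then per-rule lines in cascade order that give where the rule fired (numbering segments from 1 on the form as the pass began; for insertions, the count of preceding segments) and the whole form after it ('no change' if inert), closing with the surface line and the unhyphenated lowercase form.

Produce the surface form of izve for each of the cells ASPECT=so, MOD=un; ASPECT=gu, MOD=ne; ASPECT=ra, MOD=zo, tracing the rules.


cell ASPECT=so, MOD=un:
underlying: izve-ol-z
1. 0 -> a / C _ C: inserts after position(s) 2, 6: izaveolaz
2. o -> e, u -> i / F C0 _: fires at position(s) 6: izaveelaz
surface: izaveelaz

cell ASPECT=gu, MOD=ne:
underlying: izve-leb-vzo
1. 0 -> a / C _ C: inserts after position(s) 2, 7, 8: izavelebavazo
2. o -> e, u -> i / F C0 _: no change
surface: izavelebavazo

cell ASPECT=ra, MOD=zo:
underlying: izve-ebe-dt
1. 0 -> a / C _ C: inserts after position(s) 2, 8: izaveebedat
2. o -> e, u -> i / F C0 _: no change
surface: izaveebedat


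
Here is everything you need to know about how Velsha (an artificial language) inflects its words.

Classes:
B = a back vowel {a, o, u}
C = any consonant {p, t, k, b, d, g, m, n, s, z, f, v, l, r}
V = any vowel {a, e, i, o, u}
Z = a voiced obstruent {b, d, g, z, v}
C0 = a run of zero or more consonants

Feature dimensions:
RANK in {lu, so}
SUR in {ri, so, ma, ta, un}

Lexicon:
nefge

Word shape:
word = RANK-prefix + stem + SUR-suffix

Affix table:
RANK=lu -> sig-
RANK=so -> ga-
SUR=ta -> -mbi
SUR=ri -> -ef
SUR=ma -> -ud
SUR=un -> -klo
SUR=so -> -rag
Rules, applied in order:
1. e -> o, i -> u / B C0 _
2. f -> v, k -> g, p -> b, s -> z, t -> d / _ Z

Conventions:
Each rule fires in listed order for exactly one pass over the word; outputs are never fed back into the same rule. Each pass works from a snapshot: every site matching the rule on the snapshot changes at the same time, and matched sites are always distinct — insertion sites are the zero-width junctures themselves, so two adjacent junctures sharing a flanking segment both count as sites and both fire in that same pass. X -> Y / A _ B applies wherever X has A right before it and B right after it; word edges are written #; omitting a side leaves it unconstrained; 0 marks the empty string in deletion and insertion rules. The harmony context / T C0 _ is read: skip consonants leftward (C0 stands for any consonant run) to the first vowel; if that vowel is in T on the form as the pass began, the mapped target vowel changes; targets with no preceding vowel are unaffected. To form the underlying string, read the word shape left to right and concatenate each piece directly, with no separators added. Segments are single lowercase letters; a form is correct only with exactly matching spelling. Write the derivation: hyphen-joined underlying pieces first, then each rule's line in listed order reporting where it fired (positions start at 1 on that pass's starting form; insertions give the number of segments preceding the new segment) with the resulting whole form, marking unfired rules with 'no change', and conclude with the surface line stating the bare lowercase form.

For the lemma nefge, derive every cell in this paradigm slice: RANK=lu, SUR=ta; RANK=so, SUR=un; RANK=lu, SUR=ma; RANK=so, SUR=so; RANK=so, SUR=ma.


cell RANK=lu, SUR=ta:
underlying: sig-nefge-mbi
1. e -> o, i -> u / B C0 _: no change
2. f -> v, k -> g, p -> b, s -> z, t -> d / _ Z: fires at position(s) 6: signevgembi
surface: signevgembi

cell RANK=so, SUR=un:
underlying: ga-nefge-klo
1. e -> o, i -> u / B C0 _: fires at position(s) 4: ganofgeklo
2. f -> v, k -> g, p -> b, s -> z, t -> d / _ Z: fires at position(s) 5: ganovgeklo
surface: ganovgeklo

cell RANK=lu, SUR=ma:
underlying: sig-nefge-ud
1. e -> o, i -> u / B C0 _: no change
2. f -> v, k -> g, p -> b, s -> z, t -> d / _ Z: fires at position(s) 6: signevgeud
surface: signevgeud

cell RANK=so, SUR=so:
underlying: ga-nefge-rag
1. e -> o, i -> u / B C0 _: fires at position(s) 4: ganofgerag
2. f -> v, k -> g, p -> b, s -> z, t -> d / _ Z: fires at position(s) 5: ganovgerag
surface: ganovgerag

cell RANK=so, SUR=ma:
underlying: ga-nefge-ud
1. e -> o, i -> u / B C0 _: fires at position(s) 4: ganofgeud
2. f -> v, k -> g, p -> b, s -> z, t -> d / _ Z: fires at position(s) 5: ganovgeud
surface: ganovgeud


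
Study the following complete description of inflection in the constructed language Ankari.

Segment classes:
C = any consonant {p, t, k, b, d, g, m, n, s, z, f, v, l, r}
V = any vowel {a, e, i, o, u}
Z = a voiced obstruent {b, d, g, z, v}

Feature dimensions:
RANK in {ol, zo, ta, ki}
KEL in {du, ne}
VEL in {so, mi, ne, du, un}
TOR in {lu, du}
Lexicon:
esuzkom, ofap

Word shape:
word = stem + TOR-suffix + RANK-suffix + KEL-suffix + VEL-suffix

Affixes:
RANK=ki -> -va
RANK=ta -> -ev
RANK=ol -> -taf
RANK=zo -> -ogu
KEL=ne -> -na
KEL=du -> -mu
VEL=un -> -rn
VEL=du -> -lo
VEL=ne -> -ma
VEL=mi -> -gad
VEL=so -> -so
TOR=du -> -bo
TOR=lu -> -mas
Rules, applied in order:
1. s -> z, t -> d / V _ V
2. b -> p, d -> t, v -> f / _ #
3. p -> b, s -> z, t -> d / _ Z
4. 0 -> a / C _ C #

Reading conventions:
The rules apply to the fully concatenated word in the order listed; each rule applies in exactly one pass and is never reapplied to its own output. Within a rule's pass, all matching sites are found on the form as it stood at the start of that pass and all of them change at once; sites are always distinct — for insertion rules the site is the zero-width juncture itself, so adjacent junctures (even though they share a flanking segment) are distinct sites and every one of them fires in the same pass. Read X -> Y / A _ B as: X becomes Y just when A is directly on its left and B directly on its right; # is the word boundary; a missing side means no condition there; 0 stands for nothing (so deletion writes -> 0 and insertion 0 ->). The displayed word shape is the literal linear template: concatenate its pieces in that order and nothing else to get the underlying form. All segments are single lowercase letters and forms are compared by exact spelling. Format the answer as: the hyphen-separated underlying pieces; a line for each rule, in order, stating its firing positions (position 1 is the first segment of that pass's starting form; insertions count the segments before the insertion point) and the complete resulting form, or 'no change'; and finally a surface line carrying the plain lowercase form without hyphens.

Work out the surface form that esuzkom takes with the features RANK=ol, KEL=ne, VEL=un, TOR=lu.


underlying: esuzkom-mas-taf-na-rn
1. s -> z, t -> d / V _ V: fires at position(s) 2: ezuzkommastafnarn
2. b -> p, d -> t, v -> f / _ #: no change
3. p -> b, s -> z, t -> d / _ Z: no change
4. 0 -> a / C _ C #: inserts after position(s) 16: ezuzkommastafnaran
surface: ezuzkommastafnaran


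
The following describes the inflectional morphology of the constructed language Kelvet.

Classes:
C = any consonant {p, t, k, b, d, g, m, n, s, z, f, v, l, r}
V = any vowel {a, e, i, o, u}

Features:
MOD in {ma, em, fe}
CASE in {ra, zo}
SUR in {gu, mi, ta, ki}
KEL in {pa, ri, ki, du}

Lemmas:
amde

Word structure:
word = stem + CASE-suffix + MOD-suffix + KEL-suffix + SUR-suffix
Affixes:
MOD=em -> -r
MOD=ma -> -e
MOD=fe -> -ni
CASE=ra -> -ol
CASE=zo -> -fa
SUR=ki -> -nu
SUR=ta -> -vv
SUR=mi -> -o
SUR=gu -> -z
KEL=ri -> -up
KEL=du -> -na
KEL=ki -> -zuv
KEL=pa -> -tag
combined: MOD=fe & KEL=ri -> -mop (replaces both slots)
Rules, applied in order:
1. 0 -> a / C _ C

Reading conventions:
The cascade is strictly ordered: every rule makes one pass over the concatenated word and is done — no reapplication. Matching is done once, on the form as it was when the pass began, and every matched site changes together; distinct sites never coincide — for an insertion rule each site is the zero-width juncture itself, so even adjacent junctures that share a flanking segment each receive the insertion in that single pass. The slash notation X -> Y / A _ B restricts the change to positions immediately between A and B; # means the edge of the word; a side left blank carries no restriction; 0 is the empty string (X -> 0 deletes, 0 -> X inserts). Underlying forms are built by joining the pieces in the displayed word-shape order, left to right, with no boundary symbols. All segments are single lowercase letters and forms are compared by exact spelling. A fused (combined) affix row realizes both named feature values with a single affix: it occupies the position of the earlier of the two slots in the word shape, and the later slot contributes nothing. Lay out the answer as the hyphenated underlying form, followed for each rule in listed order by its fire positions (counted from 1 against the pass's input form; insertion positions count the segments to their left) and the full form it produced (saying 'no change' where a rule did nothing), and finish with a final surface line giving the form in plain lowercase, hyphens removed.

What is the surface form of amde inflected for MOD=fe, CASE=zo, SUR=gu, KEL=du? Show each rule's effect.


underlying: amde-fa-ni-na-z
1. 0 -> a / C _ C: inserts after position(s) 2: amadefaninaz
surface: amadefaninaz


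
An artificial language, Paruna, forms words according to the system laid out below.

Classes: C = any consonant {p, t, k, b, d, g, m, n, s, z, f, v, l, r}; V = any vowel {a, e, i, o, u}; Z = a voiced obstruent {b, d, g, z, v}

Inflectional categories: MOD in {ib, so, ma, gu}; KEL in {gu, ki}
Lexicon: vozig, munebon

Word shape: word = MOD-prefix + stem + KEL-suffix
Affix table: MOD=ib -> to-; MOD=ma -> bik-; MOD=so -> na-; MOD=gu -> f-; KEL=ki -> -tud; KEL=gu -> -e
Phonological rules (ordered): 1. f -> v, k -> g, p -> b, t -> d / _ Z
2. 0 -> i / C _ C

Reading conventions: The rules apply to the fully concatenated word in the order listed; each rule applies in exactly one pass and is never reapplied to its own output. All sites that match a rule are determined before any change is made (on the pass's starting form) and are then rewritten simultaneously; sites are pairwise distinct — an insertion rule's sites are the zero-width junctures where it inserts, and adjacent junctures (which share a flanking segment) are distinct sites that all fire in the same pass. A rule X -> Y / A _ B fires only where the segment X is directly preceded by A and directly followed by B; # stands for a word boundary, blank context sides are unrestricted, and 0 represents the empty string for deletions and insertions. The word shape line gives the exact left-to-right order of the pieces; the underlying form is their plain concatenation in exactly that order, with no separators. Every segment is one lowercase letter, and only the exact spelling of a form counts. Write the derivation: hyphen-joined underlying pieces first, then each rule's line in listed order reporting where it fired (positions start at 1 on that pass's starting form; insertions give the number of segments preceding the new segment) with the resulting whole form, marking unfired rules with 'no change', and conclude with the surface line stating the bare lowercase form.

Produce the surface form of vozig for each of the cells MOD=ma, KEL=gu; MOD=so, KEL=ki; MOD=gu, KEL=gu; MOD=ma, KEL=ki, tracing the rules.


cell MOD=ma, KEL=gu:
underlying: bik-vozig-e
1. f -> v, k -> g, p -> b, t -> d / _ Z: fires at position(s) 3: bigvozige
2. 0 -> i / C _ C: inserts after position(s) 3: bigivozige
surface: bigivozige

cell MOD=so, KEL=ki:
underlying: na-vozig-tud
1. f -> v, k -> g, p -> b, t -> d / _ Z: no change
2. 0 -> i / C _ C: inserts after position(s) 7: navozigitud
surface: navozigitud

cell MOD=gu, KEL=gu:
underlying: f-vozig-e
1. f -> v, k -> g, p -> b, t -> d / _ Z: fires at position(s) 1: vvozige
2. 0 -> i / C _ C: inserts after position(s) 1: vivozige
surface: vivozige

cell MOD=ma, KEL=ki:
underlying: bik-vozig-tud
1. f -> v, k -> g, p -> b, t -> d / _ Z: fires at position(s) 3: bigvozigtud
2. 0 -> i / C _ C: inserts after position(s) 3, 8: bigivozigitud
surface: bigivozigitud


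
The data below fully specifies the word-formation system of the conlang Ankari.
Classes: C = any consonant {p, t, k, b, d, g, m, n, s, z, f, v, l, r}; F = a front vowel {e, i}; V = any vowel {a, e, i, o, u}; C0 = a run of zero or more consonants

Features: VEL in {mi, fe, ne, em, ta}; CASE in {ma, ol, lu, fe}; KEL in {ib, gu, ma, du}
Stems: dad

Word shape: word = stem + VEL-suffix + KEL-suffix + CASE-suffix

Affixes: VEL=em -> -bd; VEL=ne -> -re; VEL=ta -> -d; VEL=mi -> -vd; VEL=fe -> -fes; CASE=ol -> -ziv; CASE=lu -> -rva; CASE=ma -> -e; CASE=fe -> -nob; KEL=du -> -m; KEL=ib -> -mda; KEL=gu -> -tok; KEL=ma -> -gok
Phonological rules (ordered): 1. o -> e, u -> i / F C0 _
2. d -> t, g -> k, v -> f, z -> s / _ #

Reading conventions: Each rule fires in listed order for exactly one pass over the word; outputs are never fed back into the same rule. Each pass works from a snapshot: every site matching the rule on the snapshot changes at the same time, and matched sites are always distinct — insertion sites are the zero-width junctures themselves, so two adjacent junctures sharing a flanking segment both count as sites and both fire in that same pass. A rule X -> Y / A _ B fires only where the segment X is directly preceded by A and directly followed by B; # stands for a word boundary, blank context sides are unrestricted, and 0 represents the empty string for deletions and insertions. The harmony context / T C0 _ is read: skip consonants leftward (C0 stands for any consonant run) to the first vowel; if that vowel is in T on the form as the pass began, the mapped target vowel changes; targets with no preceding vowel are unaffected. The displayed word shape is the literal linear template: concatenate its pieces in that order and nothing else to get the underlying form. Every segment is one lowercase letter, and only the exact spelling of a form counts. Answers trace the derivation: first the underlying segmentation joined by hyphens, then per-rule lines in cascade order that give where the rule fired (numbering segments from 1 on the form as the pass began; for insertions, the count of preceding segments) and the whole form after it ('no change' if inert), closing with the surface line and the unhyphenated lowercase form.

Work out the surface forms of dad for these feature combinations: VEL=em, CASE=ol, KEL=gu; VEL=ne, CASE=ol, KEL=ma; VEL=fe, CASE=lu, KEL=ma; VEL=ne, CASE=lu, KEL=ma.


cell VEL=em, CASE=ol, KEL=gu:
underlying: dad-bd-tok-ziv
1. o -> e, u -> i / F C0 _: no change
2. d -> t, g -> k, v -> f, z -> s / _ #: fires at position(s) 11: dadbdtokzif
surface: dadbdtokzif

cell VEL=ne, CASE=ol, KEL=ma:
underlying: dad-re-gok-ziv
1. o -> e, u -> i / F C0 _: fires at position(s) 7: dadregekziv
2. d -> t, g -> k, v -> f, z -> s / _ #: fires at position(s) 11: dadregekzif
surface: dadregekzif

cell VEL=fe, CASE=lu, KEL=ma:
underlying: dad-fes-gok-rva
1. o -> e, u -> i / F C0 _: fires at position(s) 8: dadfesgekrva
2. d -> t, g -> k, v -> f, z -> s / _ #: no change
surface: dadfesgekrva

cell VEL=ne, CASE=lu, KEL=ma:
underlying: dad-re-gok-rva
1. o -> e, u -> i / F C0 _: fires at position(s) 7: dadregekrva
2. d -> t, g -> k, v -> f, z -> s / _ #: no change
surface: dadregekrva


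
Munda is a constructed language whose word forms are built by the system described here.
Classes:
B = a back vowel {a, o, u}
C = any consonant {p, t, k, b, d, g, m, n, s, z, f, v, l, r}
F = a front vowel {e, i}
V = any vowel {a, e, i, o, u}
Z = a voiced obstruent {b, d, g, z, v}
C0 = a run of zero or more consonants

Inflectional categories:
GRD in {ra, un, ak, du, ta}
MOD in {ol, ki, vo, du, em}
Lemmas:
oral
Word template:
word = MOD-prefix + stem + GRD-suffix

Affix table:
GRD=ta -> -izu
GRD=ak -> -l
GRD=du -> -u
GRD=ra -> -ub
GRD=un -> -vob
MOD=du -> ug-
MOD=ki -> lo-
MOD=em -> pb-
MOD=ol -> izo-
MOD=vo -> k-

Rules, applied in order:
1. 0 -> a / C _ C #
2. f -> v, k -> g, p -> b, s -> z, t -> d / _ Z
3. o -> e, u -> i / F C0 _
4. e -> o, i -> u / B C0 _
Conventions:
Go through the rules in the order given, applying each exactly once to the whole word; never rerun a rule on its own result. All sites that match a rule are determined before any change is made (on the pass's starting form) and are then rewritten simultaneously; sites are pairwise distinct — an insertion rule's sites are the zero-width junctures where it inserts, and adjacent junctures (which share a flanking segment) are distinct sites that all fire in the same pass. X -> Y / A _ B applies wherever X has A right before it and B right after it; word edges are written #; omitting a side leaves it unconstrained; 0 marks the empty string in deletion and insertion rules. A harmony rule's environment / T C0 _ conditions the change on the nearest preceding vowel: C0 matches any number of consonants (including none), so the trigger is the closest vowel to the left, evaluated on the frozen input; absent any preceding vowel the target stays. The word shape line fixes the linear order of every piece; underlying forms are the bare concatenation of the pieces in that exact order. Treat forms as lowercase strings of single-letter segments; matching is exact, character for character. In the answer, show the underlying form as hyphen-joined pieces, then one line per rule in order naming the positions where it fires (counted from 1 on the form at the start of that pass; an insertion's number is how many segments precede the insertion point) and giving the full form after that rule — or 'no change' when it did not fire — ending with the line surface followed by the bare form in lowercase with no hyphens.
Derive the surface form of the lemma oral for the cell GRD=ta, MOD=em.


underlying: pb-oral-izu
1. 0 -> a / C _ C #: no change
2. f -> v, k -> g, p -> b, s -> z, t -> d / _ Z: fires at position(s) 1: bboralizu
3. o -> e, u -> i / F C0 _: fires at position(s) 9: bboralizi
4. e -> o, i -> u / B C0 _: fires at position(s) 7: bboraluzi
surface: bboraluzi


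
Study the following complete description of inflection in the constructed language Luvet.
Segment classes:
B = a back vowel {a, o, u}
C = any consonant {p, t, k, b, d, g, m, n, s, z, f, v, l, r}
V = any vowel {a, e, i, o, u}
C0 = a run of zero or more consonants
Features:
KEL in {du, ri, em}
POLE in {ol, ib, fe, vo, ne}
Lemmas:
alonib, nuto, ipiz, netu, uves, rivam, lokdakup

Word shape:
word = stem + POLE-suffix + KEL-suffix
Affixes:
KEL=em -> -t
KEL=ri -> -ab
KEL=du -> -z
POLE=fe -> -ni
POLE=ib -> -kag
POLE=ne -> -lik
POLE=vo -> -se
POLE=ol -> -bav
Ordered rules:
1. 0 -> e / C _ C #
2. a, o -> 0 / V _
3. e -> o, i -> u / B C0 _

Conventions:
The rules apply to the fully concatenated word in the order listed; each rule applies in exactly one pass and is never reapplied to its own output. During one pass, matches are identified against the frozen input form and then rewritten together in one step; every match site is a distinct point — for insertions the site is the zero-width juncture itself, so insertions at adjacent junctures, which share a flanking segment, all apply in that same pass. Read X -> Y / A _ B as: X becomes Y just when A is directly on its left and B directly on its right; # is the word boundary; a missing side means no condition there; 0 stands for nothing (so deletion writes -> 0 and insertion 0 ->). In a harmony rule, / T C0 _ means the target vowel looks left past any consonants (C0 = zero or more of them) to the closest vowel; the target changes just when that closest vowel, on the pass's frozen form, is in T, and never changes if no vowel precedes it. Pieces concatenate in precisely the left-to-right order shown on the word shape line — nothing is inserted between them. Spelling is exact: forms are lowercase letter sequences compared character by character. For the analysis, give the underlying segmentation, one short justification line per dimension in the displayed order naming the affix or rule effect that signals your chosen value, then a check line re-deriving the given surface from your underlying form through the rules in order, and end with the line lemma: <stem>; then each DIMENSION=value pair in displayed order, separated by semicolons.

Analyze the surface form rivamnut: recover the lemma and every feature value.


underlying: rivam-ni-t
KEL=em - signalled by the affix -t
POLE=fe - signalled by the affix -ni
check: rivamnit -> rivamnit -> rivamnit -> rivamnut
lemma: rivam; KEL=em; POLE=fe


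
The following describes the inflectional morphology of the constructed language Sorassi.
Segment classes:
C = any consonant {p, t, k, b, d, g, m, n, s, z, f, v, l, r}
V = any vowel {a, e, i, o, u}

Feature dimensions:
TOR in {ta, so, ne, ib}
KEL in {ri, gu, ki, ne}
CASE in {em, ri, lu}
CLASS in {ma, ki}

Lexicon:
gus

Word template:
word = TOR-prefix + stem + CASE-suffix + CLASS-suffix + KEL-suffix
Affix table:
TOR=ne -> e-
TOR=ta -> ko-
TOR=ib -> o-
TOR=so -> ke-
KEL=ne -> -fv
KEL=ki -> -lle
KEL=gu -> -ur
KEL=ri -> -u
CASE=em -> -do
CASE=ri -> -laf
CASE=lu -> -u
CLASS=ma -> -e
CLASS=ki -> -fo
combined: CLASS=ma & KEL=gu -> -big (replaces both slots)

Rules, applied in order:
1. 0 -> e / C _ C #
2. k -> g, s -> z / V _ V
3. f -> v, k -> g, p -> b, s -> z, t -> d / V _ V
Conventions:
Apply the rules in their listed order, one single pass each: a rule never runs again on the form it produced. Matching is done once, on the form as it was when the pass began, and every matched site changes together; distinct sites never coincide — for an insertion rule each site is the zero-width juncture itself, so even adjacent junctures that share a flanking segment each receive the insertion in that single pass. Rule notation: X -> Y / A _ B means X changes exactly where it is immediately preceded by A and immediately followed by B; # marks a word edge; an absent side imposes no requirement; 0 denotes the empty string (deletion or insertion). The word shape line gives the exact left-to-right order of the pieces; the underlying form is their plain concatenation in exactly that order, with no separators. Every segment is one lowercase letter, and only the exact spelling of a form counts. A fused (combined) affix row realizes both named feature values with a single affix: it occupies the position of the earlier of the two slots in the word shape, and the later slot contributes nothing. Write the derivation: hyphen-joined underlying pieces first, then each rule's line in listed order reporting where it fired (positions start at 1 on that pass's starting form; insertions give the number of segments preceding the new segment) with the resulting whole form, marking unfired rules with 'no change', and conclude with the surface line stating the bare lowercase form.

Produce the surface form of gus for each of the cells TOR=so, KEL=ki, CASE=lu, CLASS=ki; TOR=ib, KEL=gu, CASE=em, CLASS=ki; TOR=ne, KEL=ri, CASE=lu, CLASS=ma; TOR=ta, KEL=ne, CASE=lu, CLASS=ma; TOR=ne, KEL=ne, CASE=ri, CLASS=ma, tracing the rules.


cell TOR=so, KEL=ki, CASE=lu, CLASS=ki:
underlying: ke-gus-u-fo-lle
1. 0 -> e / C _ C #: no change
2. k -> g, s -> z / V _ V: fires at position(s) 5: keguzufolle
3. f -> v, k -> g, p -> b, s -> z, t -> d / V _ V: fires at position(s) 7: keguzuvolle
surface: keguzuvolle

cell TOR=ib, KEL=gu, CASE=em, CLASS=ki:
underlying: o-gus-do-fo-ur
1. 0 -> e / C _ C #: no change
2. k -> g, s -> z / V _ V: no change
3. f -> v, k -> g, p -> b, s -> z, t -> d / V _ V: fires at position(s) 7: ogusdovour
surface: ogusdovour

cell TOR=ne, KEL=ri, CASE=lu, CLASS=ma:
underlying: e-gus-u-e-u
1. 0 -> e / C _ C #: no change
2. k -> g, s -> z / V _ V: fires at position(s) 4: eguzueu
3. f -> v, k -> g, p -> b, s -> z, t -> d / V _ V: no change
surface: eguzueu

cell TOR=ta, KEL=ne, CASE=lu, CLASS=ma:
underlying: ko-gus-u-e-fv
1. 0 -> e / C _ C #: inserts after position(s) 8: kogusuefev
2. k -> g, s -> z / V _ V: fires at position(s) 5: koguzuefev
3. f -> v, k -> g, p -> b, s -> z, t -> d / V _ V: fires at position(s) 8: koguzuevev
surface: koguzuevev

cell TOR=ne, KEL=ne, CASE=ri, CLASS=ma:
underlying: e-gus-laf-e-fv
1. 0 -> e / C _ C #: inserts after position(s) 9: eguslafefev
2. k -> g, s -> z / V _ V: no change
3. f -> v, k -> g, p -> b, s -> z, t -> d / V _ V: fires at position(s) 7, 9: eguslavevev
surface: eguslavevev


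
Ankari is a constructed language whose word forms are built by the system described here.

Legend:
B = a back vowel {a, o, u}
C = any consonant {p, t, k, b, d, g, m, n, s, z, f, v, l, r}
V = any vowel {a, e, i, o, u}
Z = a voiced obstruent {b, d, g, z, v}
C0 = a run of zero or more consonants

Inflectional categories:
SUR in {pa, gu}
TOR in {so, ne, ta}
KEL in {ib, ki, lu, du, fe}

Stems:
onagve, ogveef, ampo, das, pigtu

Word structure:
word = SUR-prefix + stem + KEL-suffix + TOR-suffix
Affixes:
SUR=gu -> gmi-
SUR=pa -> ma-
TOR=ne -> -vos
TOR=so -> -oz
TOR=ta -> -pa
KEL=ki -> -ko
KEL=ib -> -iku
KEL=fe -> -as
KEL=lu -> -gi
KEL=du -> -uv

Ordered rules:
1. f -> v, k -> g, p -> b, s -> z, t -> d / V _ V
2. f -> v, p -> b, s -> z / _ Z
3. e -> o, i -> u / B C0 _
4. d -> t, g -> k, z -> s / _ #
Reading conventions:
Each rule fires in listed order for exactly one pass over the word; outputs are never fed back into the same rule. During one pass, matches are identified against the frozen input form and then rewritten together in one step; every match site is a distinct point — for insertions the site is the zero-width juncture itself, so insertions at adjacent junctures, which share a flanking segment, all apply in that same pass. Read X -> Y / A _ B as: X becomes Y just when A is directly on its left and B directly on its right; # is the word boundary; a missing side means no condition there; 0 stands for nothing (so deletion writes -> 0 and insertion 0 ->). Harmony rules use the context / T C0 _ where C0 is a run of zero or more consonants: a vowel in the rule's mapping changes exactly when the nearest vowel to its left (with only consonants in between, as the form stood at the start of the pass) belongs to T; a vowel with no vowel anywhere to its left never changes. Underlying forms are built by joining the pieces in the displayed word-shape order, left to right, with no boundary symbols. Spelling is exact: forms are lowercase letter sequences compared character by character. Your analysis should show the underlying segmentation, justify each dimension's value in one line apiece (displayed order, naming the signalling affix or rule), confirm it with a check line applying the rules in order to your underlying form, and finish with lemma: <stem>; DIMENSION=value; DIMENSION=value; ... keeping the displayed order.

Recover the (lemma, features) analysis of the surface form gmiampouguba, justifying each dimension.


underlying: gmi-ampo-iku-pa
SUR=gu - signalled by the affix gmi-
TOR=ta - signalled by the affix -pa
KEL=ib - signalled by the affix -iku
check: gmiampoikupa -> gmiampoiguba -> gmiampoiguba -> gmiampouguba -> gmiampouguba
lemma: ampo; SUR=gu; TOR=ta; KEL=ib


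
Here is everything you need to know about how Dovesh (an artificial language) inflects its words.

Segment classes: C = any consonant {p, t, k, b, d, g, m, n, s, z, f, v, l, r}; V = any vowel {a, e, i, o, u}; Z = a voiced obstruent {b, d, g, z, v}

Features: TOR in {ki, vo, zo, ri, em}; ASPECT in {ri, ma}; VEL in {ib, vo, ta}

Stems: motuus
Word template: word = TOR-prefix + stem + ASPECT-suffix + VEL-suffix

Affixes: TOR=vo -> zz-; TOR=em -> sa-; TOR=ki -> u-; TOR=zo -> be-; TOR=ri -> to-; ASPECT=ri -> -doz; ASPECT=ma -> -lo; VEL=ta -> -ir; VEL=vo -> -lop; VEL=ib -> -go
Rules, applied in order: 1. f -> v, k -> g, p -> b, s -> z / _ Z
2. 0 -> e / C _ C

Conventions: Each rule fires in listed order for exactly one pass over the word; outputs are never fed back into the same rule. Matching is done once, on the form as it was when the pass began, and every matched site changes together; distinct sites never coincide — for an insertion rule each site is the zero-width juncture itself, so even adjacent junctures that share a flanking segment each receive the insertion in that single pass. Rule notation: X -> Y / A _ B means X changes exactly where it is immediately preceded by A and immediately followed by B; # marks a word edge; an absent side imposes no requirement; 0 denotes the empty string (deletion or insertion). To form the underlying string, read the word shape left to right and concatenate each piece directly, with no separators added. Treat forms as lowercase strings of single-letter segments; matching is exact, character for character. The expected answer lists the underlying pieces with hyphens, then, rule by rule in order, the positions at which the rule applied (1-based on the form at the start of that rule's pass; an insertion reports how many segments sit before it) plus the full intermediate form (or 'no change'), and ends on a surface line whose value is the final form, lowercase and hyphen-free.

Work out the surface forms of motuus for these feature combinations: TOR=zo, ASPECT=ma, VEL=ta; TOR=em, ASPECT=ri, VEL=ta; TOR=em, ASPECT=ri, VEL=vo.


cell TOR=zo, ASPECT=ma, VEL=ta:
underlying: be-motuus-lo-ir
1. f -> v, k -> g, p -> b, s -> z / _ Z: no change
2. 0 -> e / C _ C: inserts after position(s) 8: bemotuuseloir
surface: bemotuuseloir

cell TOR=em, ASPECT=ri, VEL=ta:
underlying: sa-motuus-doz-ir
1. f -> v, k -> g, p -> b, s -> z / _ Z: fires at position(s) 8: samotuuzdozir
2. 0 -> e / C _ C: inserts after position(s) 8: samotuuzedozir
surface: samotuuzedozir

cell TOR=em, ASPECT=ri, VEL=vo:
underlying: sa-motuus-doz-lop
1. f -> v, k -> g, p -> b, s -> z / _ Z: fires at position(s) 8: samotuuzdozlop
2. 0 -> e / C _ C: inserts after position(s) 8, 11: samotuuzedozelop
surface: samotuuzedozelop


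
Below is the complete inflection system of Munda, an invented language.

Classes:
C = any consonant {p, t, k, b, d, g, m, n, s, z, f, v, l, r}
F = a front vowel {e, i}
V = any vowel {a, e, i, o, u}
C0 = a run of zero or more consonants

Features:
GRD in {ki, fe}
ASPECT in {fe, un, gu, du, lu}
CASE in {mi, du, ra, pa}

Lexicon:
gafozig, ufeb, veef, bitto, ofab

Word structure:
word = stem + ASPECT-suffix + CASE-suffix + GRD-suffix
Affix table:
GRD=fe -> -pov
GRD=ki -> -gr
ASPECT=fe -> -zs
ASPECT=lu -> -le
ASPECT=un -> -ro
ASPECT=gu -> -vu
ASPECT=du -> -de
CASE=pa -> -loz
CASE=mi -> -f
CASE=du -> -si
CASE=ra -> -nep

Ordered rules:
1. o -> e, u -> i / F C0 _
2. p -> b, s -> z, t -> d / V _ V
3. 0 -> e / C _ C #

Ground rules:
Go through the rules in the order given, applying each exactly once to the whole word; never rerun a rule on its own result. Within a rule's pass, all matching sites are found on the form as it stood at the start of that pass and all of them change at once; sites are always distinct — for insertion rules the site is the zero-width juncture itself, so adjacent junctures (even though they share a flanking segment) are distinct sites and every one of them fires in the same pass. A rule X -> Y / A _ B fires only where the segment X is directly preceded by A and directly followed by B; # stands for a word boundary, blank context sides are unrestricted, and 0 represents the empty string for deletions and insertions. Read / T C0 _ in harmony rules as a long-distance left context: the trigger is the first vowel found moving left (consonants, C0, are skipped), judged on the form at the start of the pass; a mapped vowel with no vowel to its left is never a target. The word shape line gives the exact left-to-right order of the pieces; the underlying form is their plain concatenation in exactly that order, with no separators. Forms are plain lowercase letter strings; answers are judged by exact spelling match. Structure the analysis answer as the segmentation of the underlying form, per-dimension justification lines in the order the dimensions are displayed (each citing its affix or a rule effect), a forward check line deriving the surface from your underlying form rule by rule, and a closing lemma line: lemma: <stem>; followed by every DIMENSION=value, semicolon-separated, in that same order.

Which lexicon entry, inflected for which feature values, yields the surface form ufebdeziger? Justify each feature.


underlying: ufeb-de-si-gr
GRD=ki - signalled by the affix -gr
ASPECT=du - signalled by the affix -de
CASE=du - signalled by the affix -si
check: ufebdesigr -> ufebdesigr -> ufebdezigr -> ufebdeziger
lemma: ufeb; GRD=ki; ASPECT=du; CASE=du


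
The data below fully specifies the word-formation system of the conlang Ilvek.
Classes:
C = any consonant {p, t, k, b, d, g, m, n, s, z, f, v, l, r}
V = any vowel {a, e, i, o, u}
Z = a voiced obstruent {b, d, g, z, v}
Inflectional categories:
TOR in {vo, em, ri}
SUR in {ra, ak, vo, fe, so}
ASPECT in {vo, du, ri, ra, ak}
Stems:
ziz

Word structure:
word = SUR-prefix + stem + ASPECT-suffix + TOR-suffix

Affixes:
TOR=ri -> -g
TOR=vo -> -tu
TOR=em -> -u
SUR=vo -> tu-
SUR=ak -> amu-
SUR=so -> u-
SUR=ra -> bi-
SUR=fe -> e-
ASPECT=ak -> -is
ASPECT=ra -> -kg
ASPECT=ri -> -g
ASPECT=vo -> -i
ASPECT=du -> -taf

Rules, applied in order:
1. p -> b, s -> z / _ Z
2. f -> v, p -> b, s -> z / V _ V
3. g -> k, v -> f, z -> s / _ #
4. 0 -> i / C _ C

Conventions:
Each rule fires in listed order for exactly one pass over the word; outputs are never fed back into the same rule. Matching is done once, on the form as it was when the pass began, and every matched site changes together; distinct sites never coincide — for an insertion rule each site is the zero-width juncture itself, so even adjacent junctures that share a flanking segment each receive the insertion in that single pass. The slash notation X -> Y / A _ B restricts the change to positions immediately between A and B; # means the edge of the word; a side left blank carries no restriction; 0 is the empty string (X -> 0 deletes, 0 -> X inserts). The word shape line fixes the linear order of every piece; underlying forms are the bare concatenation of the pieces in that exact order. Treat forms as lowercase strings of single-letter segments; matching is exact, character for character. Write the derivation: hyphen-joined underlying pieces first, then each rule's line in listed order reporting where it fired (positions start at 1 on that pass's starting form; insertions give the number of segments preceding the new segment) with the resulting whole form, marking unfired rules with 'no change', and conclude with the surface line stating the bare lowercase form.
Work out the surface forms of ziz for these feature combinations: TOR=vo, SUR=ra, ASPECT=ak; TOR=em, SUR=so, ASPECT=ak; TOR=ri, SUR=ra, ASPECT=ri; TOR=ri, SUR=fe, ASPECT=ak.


cell TOR=vo, SUR=ra, ASPECT=ak:
underlying: bi-ziz-is-tu
1. p -> b, s -> z / _ Z: no change
2. f -> v, p -> b, s -> z / V _ V: no change
3. g -> k, v -> f, z -> s / _ #: no change
4. 0 -> i / C _ C: inserts after position(s) 7: bizizisitu
surface: bizizisitu

cell TOR=em, SUR=so, ASPECT=ak:
underlying: u-ziz-is-u
1. p -> b, s -> z / _ Z: no change
2. f -> v, p -> b, s -> z / V _ V: fires at position(s) 6: uzizizu
3. g -> k, v -> f, z -> s / _ #: no change
4. 0 -> i / C _ C: no change
surface: uzizizu

cell TOR=ri, SUR=ra, ASPECT=ri:
underlying: bi-ziz-g-g
1. p -> b, s -> z / _ Z: no change
2. f -> v, p -> b, s -> z / V _ V: no change
3. g -> k, v -> f, z -> s / _ #: fires at position(s) 7: bizizgk
4. 0 -> i / C _ C: inserts after position(s) 5, 6: bizizigik
surface: bizizigik

cell TOR=ri, SUR=fe, ASPECT=ak:
underlying: e-ziz-is-g
1. p -> b, s -> z / _ Z: fires at position(s) 6: ezizizg
2. f -> v, p -> b, s -> z / V _ V: no change
3. g -> k, v -> f, z -> s / _ #: fires at position(s) 7: ezizizk
4. 0 -> i / C _ C: inserts after position(s) 6: ezizizik
surface: ezizizik
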